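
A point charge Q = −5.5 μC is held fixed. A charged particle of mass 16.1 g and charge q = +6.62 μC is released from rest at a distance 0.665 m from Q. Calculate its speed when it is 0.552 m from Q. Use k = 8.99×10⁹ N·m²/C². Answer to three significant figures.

Only the electrostatic force acts, so mechanical energy is conserved: ½mv² = U₁ − U₂ = kQq(1/r₁ − 1/r₂).
U₁ − U₂ = (8.99×10⁹ N·m²/C²)(-5.50×10⁻⁶ C)(6.62×10⁻⁶ C)(1/0.665 − 1/0.552) = 0.101 J.
v = √(2·0.101/0.0161) = 3.54 m/s.

3.54 m/s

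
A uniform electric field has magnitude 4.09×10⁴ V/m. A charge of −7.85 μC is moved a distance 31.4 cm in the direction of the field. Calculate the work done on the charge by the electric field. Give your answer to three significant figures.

The potential change for a displacement 31.4 cm in the direction of the field is ΔV = −Ed = -1.28×10⁴ V.
W_field = −qΔV = -0.101 J.

-0.101 J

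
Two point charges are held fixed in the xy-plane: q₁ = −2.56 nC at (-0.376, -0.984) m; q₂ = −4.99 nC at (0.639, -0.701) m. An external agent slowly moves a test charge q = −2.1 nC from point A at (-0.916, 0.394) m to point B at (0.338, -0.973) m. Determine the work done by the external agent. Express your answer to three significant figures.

2.18×10⁻⁷ J

For quasistatic motion the external work equals the change in potential energy: W_ext = qΔV = q(V_B − V_A).
At A: distances to the source charges are 1.48 m, 1.90 m; V_A = Σ kqᵢ/rᵢ = -39.1 V.
At B: distances to the source charges are 0.714 m, 0.406 m; V_B = Σ kqᵢ/rᵢ = -143 V.
ΔV = V_B − V_A = -104 V.
W_ext = qΔV = (-2.10×10⁻⁹ C)(-104 V) = 2.18×10⁻⁷ J.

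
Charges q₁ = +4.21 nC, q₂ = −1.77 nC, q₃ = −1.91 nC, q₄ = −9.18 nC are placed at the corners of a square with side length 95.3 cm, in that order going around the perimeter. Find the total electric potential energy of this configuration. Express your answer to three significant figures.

-1.83×10⁻⁷ J

The assembly work is the sum of pairwise potential energies, U = Σ_{i<j} kqᵢqⱼ/rᵢⱼ.
The four side pairs have separation 0.953 m and the two diagonal pairs 1.35 m.
Summing all 6 pair terms gives U = -1.83×10⁻⁷ J.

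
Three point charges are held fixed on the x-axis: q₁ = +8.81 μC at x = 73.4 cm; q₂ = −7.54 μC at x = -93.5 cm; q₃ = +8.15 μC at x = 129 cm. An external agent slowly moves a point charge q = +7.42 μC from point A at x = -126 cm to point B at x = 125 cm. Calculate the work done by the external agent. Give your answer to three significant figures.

For quasistatic motion the external work equals the change in potential energy: W_ext = qΔV = q(V_B − V_A).
At A: distances to the source charges are 1.99 m, 0.325 m, 2.55 m; V_A = Σ kqᵢ/rᵢ = -1.40×10⁵ V.
At B: distances to the source charges are 0.516 m, 2.19 m, 0.0400 m; V_B = Σ kqᵢ/rᵢ = 1.95×10⁶ V.
ΔV = V_B − V_A = 2.09×10⁶ V.
W_ext = qΔV = (7.42×10⁻⁶ C)(2.09×10⁶ V) = 15.5 J.

15.5 J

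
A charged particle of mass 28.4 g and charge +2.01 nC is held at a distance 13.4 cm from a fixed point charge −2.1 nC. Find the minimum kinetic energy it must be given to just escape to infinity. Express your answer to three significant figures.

To just escape, total mechanical energy must reach zero at infinity: ½mv²_min + U = 0, so ½mv²_min = −U = |kQq|/r.
|U| = |kQq|/r = (8.99×10⁹ N·m²/C²)(2.10×10⁻⁹)(2.01×10⁻⁹)/(0.134) = 2.83×10⁻⁷ J.

2.83×10⁻⁷ J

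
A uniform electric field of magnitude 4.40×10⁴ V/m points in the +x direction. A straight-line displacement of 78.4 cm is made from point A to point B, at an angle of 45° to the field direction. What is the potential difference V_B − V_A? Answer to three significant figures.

-2.44×10⁴ V

Only the component of displacement along E changes the potential: ΔV = −E·d·cosθ.
ΔV = −(4.40×10⁴ V/m)(0.784 m)cos45° = -2.44×10⁴ V.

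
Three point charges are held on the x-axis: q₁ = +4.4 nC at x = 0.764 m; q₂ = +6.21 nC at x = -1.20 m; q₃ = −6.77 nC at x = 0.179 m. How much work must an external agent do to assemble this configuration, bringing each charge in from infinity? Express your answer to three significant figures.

The work to assemble the configuration equals its total potential energy, U = Σ kqᵢqⱼ/rᵢⱼ over all pairs.
Pair separations: r₁₂ = 1.96 m, r₁₃ = 0.585 m, r₂₃ = 1.38 m.
U = (1.25×10⁻⁷) + (-4.58×10⁻⁷) + (-2.74×10⁻⁷) = -6.07×10⁻⁷ J.

-6.07×10⁻⁷ J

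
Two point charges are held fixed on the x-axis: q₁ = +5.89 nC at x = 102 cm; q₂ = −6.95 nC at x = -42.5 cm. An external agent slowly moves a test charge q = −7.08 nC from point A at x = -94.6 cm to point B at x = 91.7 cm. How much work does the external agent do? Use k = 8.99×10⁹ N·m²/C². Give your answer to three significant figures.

For quasistatic motion the external work equals the change in potential energy: W_ext = qΔV = q(V_B − V_A).
At A: distances to the source charges are 1.97 m, 0.521 m; V_A = Σ kqᵢ/rᵢ = -93.0 V.
At B: distances to the source charges are 0.103 m, 1.34 m; V_B = Σ kqᵢ/rᵢ = 468 V.
ΔV = V_B − V_A = 561 V.
W_ext = qΔV = (-7.08×10⁻⁹ C)(561 V) = -3.97×10⁻⁶ J.

-3.97×10⁻⁶ J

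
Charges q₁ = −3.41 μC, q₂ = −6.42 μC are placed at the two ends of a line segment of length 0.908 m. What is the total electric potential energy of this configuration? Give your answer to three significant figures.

The assembly work is the sum of pairwise potential energies, U = Σ_{i<j} kqᵢqⱼ/rᵢⱼ.
The separation is r = 0.908 m.
U = (0.217) = 0.217 J.

0.217 J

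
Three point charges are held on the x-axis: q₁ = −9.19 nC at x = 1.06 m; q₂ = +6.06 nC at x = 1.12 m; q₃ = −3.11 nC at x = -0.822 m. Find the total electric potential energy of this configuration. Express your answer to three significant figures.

The assembly work is the sum of pairwise potential energies, U = Σ_{i<j} kqᵢqⱼ/rᵢⱼ.
Pair separations: r₁₂ = 0.0600 m, r₁₃ = 1.88 m, r₂₃ = 1.94 m.
U = (-8.34×10⁻⁶) + (1.37×10⁻⁷) + (-8.72×10⁻⁸) = -8.30×10⁻⁶ J.

-8.30×10⁻⁶ J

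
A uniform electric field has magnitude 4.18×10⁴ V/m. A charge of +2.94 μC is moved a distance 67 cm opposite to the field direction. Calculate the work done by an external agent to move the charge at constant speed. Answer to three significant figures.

The potential change for a displacement 67 cm opposite to the field direction is ΔV = +Ed = 2.80×10⁴ V.
W_ext = qΔV = 0.0823 J.

0.0823 J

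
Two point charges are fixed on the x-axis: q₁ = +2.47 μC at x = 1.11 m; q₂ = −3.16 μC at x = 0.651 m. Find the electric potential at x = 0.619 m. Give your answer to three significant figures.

-8.43×10⁵ V

The total potential is the scalar sum of each charge's contribution, V = Σ kqᵢ/rᵢ.
Distances from the field point to each charge: r₁ = 0.491 m, r₂ = 0.0320 m.
V = k[(2.47×10⁻⁶)/(0.491) + (-3.16×10⁻⁶)/(0.0320)] = -8.43×10⁵ V.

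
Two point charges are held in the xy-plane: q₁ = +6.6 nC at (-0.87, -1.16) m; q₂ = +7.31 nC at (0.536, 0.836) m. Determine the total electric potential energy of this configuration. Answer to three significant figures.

The assembly work is the sum of pairwise potential energies, U = Σ_{i<j} kqᵢqⱼ/rᵢⱼ.
Pair separations: r₁₂ = 2.44 m.
U = (1.78×10⁻⁷) = 1.78×10⁻⁷ J.

1.78×10⁻⁷ J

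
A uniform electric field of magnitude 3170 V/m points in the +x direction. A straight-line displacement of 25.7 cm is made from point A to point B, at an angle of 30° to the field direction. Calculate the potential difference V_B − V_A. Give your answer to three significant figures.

Only the component of displacement along E changes the potential: ΔV = −E·d·cosθ.
ΔV = −(3170 V/m)(0.257 m)cos30° = -706 V.

-706 V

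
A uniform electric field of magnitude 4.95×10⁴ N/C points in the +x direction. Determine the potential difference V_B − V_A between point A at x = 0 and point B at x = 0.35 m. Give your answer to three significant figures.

-1.73×10⁴ V

In a uniform field, potential decreases in the direction of E: V_B − V_A = −E·Δx.
V_B − V_A = −(4.95×10⁴ V/m)(0.350 m) = -1.73×10⁴ V.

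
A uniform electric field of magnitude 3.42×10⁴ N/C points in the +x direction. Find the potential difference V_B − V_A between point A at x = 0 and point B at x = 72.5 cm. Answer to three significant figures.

In a uniform field, potential decreases in the direction of E: V_B − V_A = −E·Δx.
V_B − V_A = −(3.42×10⁴ V/m)(0.725 m) = -2.48×10⁴ V.

-2.48×10⁴ V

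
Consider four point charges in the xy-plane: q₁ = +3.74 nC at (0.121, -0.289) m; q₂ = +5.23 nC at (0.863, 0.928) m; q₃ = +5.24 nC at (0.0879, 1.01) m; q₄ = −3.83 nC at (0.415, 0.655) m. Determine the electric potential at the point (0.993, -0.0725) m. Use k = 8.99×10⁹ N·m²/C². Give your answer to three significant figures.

80.4 V

The total potential is the scalar sum of each charge's contribution, V = Σ kqᵢ/rᵢ.
Distances from the field point to each charge: r₁ = 0.898 m, r₂ = 1.01 m, r₃ = 1.41 m, r₄ = 0.929 m.
V = k[(3.74×10⁻⁹)/(0.898) + (5.23×10⁻⁹)/(1.01) + (5.24×10⁻⁹)/(1.41) + (-3.83×10⁻⁹)/(0.929)] = 80.4 V.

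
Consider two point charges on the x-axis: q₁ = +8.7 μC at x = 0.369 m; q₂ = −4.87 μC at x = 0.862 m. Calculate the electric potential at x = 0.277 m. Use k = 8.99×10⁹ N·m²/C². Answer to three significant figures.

The total potential is the scalar sum of each charge's contribution, V = Σ kqᵢ/rᵢ.
Distances from the field point to each charge: r₁ = 0.0920 m, r₂ = 0.585 m.
V = k[(8.70×10⁻⁶)/(0.0920) + (-4.87×10⁻⁶)/(0.585)] = 7.75×10⁵ V.

7.75×10⁵ V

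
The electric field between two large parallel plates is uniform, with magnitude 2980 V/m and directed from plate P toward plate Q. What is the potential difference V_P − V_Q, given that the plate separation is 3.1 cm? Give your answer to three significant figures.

92.4 V

In a uniform field, potential decreases in the direction of E: ΔV = −E·d for a displacement d parallel to E.
Going from Q to P is a displacement of 3.1 cm opposite to the field, so V_P − V_Q = +Ed = 92.4 V.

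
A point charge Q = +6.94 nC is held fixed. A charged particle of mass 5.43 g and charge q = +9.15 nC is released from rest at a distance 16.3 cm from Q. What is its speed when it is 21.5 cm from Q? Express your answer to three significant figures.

0.0177 m/s

Only the electrostatic force acts, so mechanical energy is conserved: ½mv² = U₁ − U₂ = kQq(1/r₁ − 1/r₂).
U₁ − U₂ = (8.99×10⁹ N·m²/C²)(6.94×10⁻⁹ C)(9.15×10⁻⁹ C)(1/0.163 − 1/0.215) = 8.47×10⁻⁷ J.
v = √(2·8.47×10⁻⁷/5.43×10⁻³) = 0.0177 m/s.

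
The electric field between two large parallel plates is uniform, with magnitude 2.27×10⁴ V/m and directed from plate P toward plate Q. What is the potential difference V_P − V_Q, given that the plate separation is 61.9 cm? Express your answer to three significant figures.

In a uniform field, potential decreases in the direction of E: ΔV = −E·d for a displacement d parallel to E.
Going from Q to P is a displacement of 61.9 cm opposite to the field, so V_P − V_Q = +Ed = 1.41×10⁴ V.

1.41×10⁴ V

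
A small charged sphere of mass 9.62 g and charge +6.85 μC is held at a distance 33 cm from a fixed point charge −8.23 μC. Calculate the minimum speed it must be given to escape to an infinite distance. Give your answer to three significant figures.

To just escape, total mechanical energy must reach zero at infinity: ½mv²_min + U = 0, so ½mv²_min = −U = |kQq|/r.
|U| = |kQq|/r = (8.99×10⁹ N·m²/C²)(8.23×10⁻⁶)(6.85×10⁻⁶)/(0.330) = 1.54 J.
v_min = √(2|U|/m) = √(2·1.54/9.62×10⁻³) = 17.9 m/s.

17.9 m/s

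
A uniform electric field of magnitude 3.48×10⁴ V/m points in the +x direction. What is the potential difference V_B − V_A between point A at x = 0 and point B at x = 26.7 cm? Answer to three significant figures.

-9290 V

In a uniform field, potential decreases in the direction of E: V_B − V_A = −E·Δx.
V_B − V_A = −(3.48×10⁴ V/m)(0.267 m) = -9290 V.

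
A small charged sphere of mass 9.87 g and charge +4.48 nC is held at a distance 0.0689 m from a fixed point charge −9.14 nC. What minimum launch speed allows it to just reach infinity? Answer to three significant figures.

To just escape, total mechanical energy must reach zero at infinity: ½mv²_min + U = 0, so ½mv²_min = −U = |kQq|/r.
|U| = |kQq|/r = (8.99×10⁹ N·m²/C²)(9.14×10⁻⁹)(4.48×10⁻⁹)/(0.0689) = 5.34×10⁻⁶ J.
v_min = √(2|U|/m) = √(2·5.34×10⁻⁶/9.87×10⁻³) = 0.0329 m/s.

0.0329 m/s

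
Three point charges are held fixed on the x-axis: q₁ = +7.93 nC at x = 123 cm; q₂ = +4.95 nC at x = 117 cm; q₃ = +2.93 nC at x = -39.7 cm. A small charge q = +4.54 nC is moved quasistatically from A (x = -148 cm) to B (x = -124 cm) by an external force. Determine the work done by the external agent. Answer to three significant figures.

For quasistatic motion the external work equals the change in potential energy: W_ext = qΔV = q(V_B − V_A).
At A: distances to the source charges are 2.71 m, 2.65 m, 1.08 m; V_A = Σ kqᵢ/rᵢ = 67.4 V.
At B: distances to the source charges are 2.47 m, 2.41 m, 0.843 m; V_B = Σ kqᵢ/rᵢ = 78.6 V.
ΔV = V_B − V_A = 11.2 V.
W_ext = qΔV = (4.54×10⁻⁹ C)(11.2 V) = 5.06×10⁻⁸ J.

5.06×10⁻⁸ J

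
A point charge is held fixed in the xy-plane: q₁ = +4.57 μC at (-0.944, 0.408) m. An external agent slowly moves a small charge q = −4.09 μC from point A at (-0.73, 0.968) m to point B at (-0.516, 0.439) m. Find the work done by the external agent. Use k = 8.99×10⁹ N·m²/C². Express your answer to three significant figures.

-0.111 J

For quasistatic motion the external work equals the change in potential energy: W_ext = qΔV = q(V_B − V_A).
At A: distance to the source charge is 0.599 m; V_A = kq₁/r = 6.85×10⁴ V.
At B: distance to the source charge is 0.429 m; V_B = kq₁/r = 9.57×10⁴ V.
ΔV = V_B − V_A = 2.72×10⁴ V.
W_ext = qΔV = (-4.09×10⁻⁶ C)(2.72×10⁴ V) = -0.111 J.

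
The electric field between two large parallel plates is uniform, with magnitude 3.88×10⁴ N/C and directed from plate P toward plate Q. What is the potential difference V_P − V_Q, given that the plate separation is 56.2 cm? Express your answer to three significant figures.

2.18×10⁴ V

In a uniform field, potential decreases in the direction of E: ΔV = −E·d for a displacement d parallel to E.
Going from Q to P is a displacement of 56.2 cm opposite to the field, so V_P − V_Q = +Ed = 2.18×10⁴ V.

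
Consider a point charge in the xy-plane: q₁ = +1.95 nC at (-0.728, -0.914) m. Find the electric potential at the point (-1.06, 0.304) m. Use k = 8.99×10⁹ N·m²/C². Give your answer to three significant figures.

Electric potential is a scalar, so the contributions from each charge add algebraically: V = Σ kqᵢ/rᵢ.
Distances from the field point to each charge: r₁ = 1.26 m.
V = k[(1.95×10⁻⁹)/(1.26)] = 13.9 V.

13.9 V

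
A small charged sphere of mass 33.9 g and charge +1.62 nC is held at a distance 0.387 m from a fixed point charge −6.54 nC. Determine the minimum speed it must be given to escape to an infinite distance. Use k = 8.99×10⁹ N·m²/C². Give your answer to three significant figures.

3.81×10⁻³ m/s

To just escape, total mechanical energy must reach zero at infinity: ½mv²_min + U = 0, so ½mv²_min = −U = |kQq|/r.
|U| = |kQq|/r = (8.99×10⁹ N·m²/C²)(6.54×10⁻⁹)(1.62×10⁻⁹)/(0.387) = 2.46×10⁻⁷ J.
v_min = √(2|U|/m) = √(2·2.46×10⁻⁷/0.0339) = 3.81×10⁻³ m/s.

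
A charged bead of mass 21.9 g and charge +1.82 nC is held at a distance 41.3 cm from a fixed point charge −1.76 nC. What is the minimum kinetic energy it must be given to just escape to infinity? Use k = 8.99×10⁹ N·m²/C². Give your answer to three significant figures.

6.97×10⁻⁸ J

To just escape, total mechanical energy must reach zero at infinity: ½mv²_min + U = 0, so ½mv²_min = −U = |kQq|/r.
|U| = |kQq|/r = (8.99×10⁹ N·m²/C²)(1.76×10⁻⁹)(1.82×10⁻⁹)/(0.413) = 6.97×10⁻⁸ J.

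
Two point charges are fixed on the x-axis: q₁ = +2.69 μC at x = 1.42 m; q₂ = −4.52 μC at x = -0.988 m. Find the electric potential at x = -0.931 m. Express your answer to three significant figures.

-7.03×10⁵ V

Electric potential is a scalar, so the contributions from each charge add algebraically: V = Σ kqᵢ/rᵢ.
Distances from the field point to each charge: r₁ = 2.35 m, r₂ = 0.0570 m.
V = k[(2.69×10⁻⁶)/(2.35) + (-4.52×10⁻⁶)/(0.0570)] = -7.03×10⁵ V.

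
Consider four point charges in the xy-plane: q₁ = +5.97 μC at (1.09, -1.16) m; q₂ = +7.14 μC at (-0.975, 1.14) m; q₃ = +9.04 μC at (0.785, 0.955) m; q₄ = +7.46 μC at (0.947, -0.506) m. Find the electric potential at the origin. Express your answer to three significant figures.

2.05×10⁵ V

Electric potential is a scalar, so the contributions from each charge add algebraically: V = Σ kqᵢ/rᵢ.
Distances from the field point to each charge: r₁ = 1.59 m, r₂ = 1.50 m, r₃ = 1.24 m, r₄ = 1.07 m.
V = k[(5.97×10⁻⁶)/(1.59) + (7.14×10⁻⁶)/(1.50) + (9.04×10⁻⁶)/(1.24) + (7.46×10⁻⁶)/(1.07)] = 2.05×10⁵ V.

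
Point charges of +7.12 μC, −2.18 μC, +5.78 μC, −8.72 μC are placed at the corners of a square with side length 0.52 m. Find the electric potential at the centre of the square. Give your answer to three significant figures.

4.89×10⁴ V

Electric potential is a scalar, so the contributions from each charge add algebraically: V = Σ kqᵢ/rᵢ.
The distance from each corner to the centre is a√2/2 = 0.368 m.
V = k[(7.12×10⁻⁶)/(0.368) + (-2.18×10⁻⁶)/(0.368) + (5.78×10⁻⁶)/(0.368) + (-8.72×10⁻⁶)/(0.368)] = 4.89×10⁴ V.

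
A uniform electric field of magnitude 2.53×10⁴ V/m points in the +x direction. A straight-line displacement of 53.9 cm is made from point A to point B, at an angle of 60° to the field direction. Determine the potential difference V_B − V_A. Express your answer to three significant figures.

-6820 V

Only the component of displacement along E changes the potential: ΔV = −E·d·cosθ.
ΔV = −(2.53×10⁴ V/m)(0.539 m)cos60° = -6820 V.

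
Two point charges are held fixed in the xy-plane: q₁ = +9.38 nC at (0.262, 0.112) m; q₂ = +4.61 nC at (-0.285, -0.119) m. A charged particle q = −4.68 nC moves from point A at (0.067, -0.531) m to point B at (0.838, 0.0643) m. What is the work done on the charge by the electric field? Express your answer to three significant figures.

The work done by the electric force is W_field = −ΔU = −q(V_B − V_A) = q(V_A − V_B).
At A: distances to the source charges are 0.672 m, 0.542 m; V_A = Σ kqᵢ/rᵢ = 202 V.
At B: distances to the source charges are 0.578 m, 1.14 m; V_B = Σ kqᵢ/rᵢ = 182 V.
ΔV = V_B − V_A = -19.7 V.
W_field = −qΔV = −(-4.68×10⁻⁹ C)(-19.7 V) = -9.20×10⁻⁸ J.

-9.20×10⁻⁸ J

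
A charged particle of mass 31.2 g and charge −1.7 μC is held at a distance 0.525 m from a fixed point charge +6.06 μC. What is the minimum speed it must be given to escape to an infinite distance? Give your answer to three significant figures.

To just escape, total mechanical energy must reach zero at infinity: ½mv²_min + U = 0, so ½mv²_min = −U = |kQq|/r.
|U| = |kQq|/r = (8.99×10⁹ N·m²/C²)(6.06×10⁻⁶)(1.70×10⁻⁶)/(0.525) = 0.176 J.
v_min = √(2|U|/m) = √(2·0.176/0.0312) = 3.36 m/s.

3.36 m/s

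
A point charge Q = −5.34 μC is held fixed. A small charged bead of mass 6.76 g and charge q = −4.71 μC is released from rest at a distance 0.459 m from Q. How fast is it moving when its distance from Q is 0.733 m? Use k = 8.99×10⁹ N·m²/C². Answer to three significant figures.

Only the electrostatic force acts, so mechanical energy is conserved: ½mv² = U₁ − U₂ = kQq(1/r₁ − 1/r₂).
U₁ − U₂ = (8.99×10⁹ N·m²/C²)(-5.34×10⁻⁶ C)(-4.71×10⁻⁶ C)(1/0.459 − 1/0.733) = 0.184 J.
v = √(2·0.184/6.76×10⁻³) = 7.38 m/s.

7.38 m/s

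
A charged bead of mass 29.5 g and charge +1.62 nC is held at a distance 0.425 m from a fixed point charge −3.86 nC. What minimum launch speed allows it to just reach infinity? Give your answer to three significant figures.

2.99×10⁻³ m/s

To just escape, total mechanical energy must reach zero at infinity: ½mv²_min + U = 0, so ½mv²_min = −U = |kQq|/r.
|U| = |kQq|/r = (8.99×10⁹ N·m²/C²)(3.86×10⁻⁹)(1.62×10⁻⁹)/(0.425) = 1.32×10⁻⁷ J.
v_min = √(2|U|/m) = √(2·1.32×10⁻⁷/0.0295) = 2.99×10⁻³ m/s.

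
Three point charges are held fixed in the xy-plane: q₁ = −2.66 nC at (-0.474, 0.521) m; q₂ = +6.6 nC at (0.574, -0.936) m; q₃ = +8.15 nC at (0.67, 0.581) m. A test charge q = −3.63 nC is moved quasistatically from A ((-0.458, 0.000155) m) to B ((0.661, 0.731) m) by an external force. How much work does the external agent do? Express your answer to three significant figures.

For quasistatic motion the external work equals the change in potential energy: W_ext = qΔV = q(V_B − V_A).
At A: distances to the source charges are 0.521 m, 1.39 m, 1.27 m; V_A = Σ kqᵢ/rᵢ = 54.4 V.
At B: distances to the source charges are 1.15 m, 1.67 m, 0.150 m; V_B = Σ kqᵢ/rᵢ = 502 V.
ΔV = V_B − V_A = 448 V.
W_ext = qΔV = (-3.63×10⁻⁹ C)(448 V) = -1.63×10⁻⁶ J.

-1.63×10⁻⁶ J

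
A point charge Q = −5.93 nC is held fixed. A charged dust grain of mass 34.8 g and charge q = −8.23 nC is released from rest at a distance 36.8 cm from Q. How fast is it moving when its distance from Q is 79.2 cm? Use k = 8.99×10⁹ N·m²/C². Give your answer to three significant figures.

Only the electrostatic force acts, so mechanical energy is conserved: ½mv² = U₁ − U₂ = kQq(1/r₁ − 1/r₂).
U₁ − U₂ = (8.99×10⁹ N·m²/C²)(-5.93×10⁻⁹ C)(-8.23×10⁻⁹ C)(1/0.368 − 1/0.792) = 6.38×10⁻⁷ J.
v = √(2·6.38×10⁻⁷/0.0348) = 6.06×10⁻³ m/s.

6.06×10⁻³ m/s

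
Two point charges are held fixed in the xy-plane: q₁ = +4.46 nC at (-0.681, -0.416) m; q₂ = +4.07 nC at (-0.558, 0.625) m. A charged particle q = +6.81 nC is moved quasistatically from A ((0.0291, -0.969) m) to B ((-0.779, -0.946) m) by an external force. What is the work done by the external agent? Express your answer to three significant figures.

2.14×10⁻⁷ J

For quasistatic motion the external work equals the change in potential energy: W_ext = qΔV = q(V_B − V_A).
At A: distances to the source charges are 0.900 m, 1.70 m; V_A = Σ kqᵢ/rᵢ = 66.1 V.
At B: distances to the source charges are 0.539 m, 1.59 m; V_B = Σ kqᵢ/rᵢ = 97.5 V.
ΔV = V_B − V_A = 31.4 V.
W_ext = qΔV = (6.81×10⁻⁹ C)(31.4 V) = 2.14×10⁻⁷ J.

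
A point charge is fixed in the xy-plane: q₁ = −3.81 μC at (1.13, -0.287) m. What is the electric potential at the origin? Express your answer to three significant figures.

-2.94×10⁴ V

Electric potential is a scalar, so the contributions from each charge add algebraically: V = Σ kqᵢ/rᵢ.
Distances from the field point to each charge: r₁ = 1.17 m.
V = k[(-3.81×10⁻⁶)/(1.17)] = -2.94×10⁴ V.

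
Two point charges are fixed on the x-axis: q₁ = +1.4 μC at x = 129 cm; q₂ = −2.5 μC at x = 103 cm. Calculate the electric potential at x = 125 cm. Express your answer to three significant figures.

Electric potential is a scalar, so the contributions from each charge add algebraically: V = Σ kqᵢ/rᵢ.
Distances from the field point to each charge: r₁ = 0.0400 m, r₂ = 0.220 m.
V = k[(1.40×10⁻⁶)/(0.0400) + (-2.50×10⁻⁶)/(0.220)] = 2.12×10⁵ V.

2.12×10⁵ V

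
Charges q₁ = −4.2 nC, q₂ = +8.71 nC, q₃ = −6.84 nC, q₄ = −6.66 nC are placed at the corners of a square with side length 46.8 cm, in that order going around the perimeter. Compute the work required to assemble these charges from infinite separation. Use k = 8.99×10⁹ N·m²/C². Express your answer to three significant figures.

The assembly work is the sum of pairwise potential energies, U = Σ_{i<j} kqᵢqⱼ/rᵢⱼ.
The four side pairs have separation 0.468 m and the two diagonal pairs 0.662 m.
Summing all 6 pair terms gives U = -8.32×10⁻⁷ J.

-8.32×10⁻⁷ J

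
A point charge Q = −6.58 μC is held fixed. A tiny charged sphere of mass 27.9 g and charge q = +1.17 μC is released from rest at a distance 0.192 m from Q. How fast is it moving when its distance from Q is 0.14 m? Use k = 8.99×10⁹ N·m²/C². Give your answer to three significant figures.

3.10 m/s

Only the electrostatic force acts, so mechanical energy is conserved: ½mv² = U₁ − U₂ = kQq(1/r₁ − 1/r₂).
U₁ − U₂ = (8.99×10⁹ N·m²/C²)(-6.58×10⁻⁶ C)(1.17×10⁻⁶ C)(1/0.192 − 1/0.140) = 0.134 J.
v = √(2·0.134/0.0279) = 3.10 m/s.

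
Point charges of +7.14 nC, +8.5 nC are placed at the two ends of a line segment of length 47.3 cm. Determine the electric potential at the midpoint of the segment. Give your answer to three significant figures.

Electric potential is a scalar, so the contributions from each charge add algebraically: V = Σ kqᵢ/rᵢ.
Each charge is 0.236 m from the midpoint.
V = k[(7.14×10⁻⁹)/(0.236) + (8.50×10⁻⁹)/(0.236)] = 595 V.

595 V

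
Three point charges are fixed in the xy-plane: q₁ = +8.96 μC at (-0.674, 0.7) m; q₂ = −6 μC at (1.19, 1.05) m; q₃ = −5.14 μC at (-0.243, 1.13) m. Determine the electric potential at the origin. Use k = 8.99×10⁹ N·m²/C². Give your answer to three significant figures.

Electric potential is a scalar, so the contributions from each charge add algebraically: V = Σ kqᵢ/rᵢ.
Distances from the field point to each charge: r₁ = 0.972 m, r₂ = 1.59 m, r₃ = 1.16 m.
V = k[(8.96×10⁻⁶)/(0.972) + (-6.00×10⁻⁶)/(1.59) + (-5.14×10⁻⁶)/(1.16)] = 8930 V.

8930 V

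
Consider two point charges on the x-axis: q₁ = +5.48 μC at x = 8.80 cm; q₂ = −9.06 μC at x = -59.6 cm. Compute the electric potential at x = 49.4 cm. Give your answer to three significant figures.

Electric potential is a scalar, so the contributions from each charge add algebraically: V = Σ kqᵢ/rᵢ.
Distances from the field point to each charge: r₁ = 0.406 m, r₂ = 1.09 m.
V = k[(5.48×10⁻⁶)/(0.406) + (-9.06×10⁻⁶)/(1.09)] = 4.66×10⁴ V.

4.66×10⁴ V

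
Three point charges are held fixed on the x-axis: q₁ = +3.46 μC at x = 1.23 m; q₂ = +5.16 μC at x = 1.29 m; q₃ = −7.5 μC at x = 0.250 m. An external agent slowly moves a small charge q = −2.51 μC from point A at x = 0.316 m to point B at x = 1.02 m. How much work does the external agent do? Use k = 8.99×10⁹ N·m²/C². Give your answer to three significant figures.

-2.94 J

For quasistatic motion the external work equals the change in potential energy: W_ext = qΔV = q(V_B − V_A).
At A: distances to the source charges are 0.914 m, 0.974 m, 0.0660 m; V_A = Σ kqᵢ/rᵢ = -9.40×10⁵ V.
At B: distances to the source charges are 0.210 m, 0.270 m, 0.770 m; V_B = Σ kqᵢ/rᵢ = 2.32×10⁵ V.
ΔV = V_B − V_A = 1.17×10⁶ V.
W_ext = qΔV = (-2.51×10⁻⁶ C)(1.17×10⁶ V) = -2.94 J.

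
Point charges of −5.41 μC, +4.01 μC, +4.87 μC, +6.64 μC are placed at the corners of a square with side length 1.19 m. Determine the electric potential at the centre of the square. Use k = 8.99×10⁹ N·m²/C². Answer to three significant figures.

Electric potential is a scalar, so the contributions from each charge add algebraically: V = Σ kqᵢ/rᵢ.
The distance from each corner to the centre is a√2/2 = 0.841 m.
V = k[(-5.41×10⁻⁶)/(0.841) + (4.01×10⁻⁶)/(0.841) + (4.87×10⁻⁶)/(0.841) + (6.64×10⁻⁶)/(0.841)] = 1.08×10⁵ V.

1.08×10⁵ V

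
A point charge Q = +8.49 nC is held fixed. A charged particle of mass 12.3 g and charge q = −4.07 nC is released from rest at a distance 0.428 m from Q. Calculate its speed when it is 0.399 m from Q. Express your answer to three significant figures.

Only the electrostatic force acts, so mechanical energy is conserved: ½mv² = U₁ − U₂ = kQq(1/r₁ − 1/r₂).
U₁ − U₂ = (8.99×10⁹ N·m²/C²)(8.49×10⁻⁹ C)(-4.07×10⁻⁹ C)(1/0.428 − 1/0.399) = 5.28×10⁻⁸ J.
v = √(2·5.28×10⁻⁸/0.0123) = 2.93×10⁻³ m/s.

2.93×10⁻³ m/s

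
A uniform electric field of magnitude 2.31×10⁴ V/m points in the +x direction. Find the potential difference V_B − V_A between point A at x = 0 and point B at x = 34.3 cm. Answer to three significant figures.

In a uniform field, potential decreases in the direction of E: V_B − V_A = −E·Δx.
V_B − V_A = −(2.31×10⁴ V/m)(0.343 m) = -7920 V.

-7920 V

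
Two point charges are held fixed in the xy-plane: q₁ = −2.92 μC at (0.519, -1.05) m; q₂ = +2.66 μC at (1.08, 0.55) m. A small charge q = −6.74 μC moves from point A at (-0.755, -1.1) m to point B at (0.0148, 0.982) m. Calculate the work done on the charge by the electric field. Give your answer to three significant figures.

0.129 J

The work done by the electric force is W_field = −ΔU = −q(V_B − V_A) = q(V_A − V_B).
At A: distances to the source charges are 1.27 m, 2.47 m; V_A = Σ kqᵢ/rᵢ = -1.09×10⁴ V.
At B: distances to the source charges are 2.09 m, 1.15 m; V_B = Σ kqᵢ/rᵢ = 8270 V.
ΔV = V_B − V_A = 1.92×10⁴ V.
W_field = −qΔV = −(-6.74×10⁻⁶ C)(1.92×10⁴ V) = 0.129 J.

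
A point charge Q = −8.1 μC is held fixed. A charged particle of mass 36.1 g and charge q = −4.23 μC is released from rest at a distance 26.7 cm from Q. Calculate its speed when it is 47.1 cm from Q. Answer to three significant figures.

Only the electrostatic force acts, so mechanical energy is conserved: ½mv² = U₁ − U₂ = kQq(1/r₁ − 1/r₂).
U₁ − U₂ = (8.99×10⁹ N·m²/C²)(-8.10×10⁻⁶ C)(-4.23×10⁻⁶ C)(1/0.267 − 1/0.471) = 0.500 J.
v = √(2·0.500/0.0361) = 5.26 m/s.

5.26 m/s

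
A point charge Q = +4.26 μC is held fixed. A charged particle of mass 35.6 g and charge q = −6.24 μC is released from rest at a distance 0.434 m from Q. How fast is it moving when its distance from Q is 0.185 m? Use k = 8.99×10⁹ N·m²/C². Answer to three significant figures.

Only the electrostatic force acts, so mechanical energy is conserved: ½mv² = U₁ − U₂ = kQq(1/r₁ − 1/r₂).
U₁ − U₂ = (8.99×10⁹ N·m²/C²)(4.26×10⁻⁶ C)(-6.24×10⁻⁶ C)(1/0.434 − 1/0.185) = 0.741 J.
v = √(2·0.741/0.0356) = 6.45 m/s.

6.45 m/s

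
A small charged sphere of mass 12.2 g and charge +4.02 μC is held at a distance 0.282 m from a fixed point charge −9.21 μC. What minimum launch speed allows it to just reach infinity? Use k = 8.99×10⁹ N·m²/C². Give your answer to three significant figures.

13.9 m/s

To just escape, total mechanical energy must reach zero at infinity: ½mv²_min + U = 0, so ½mv²_min = −U = |kQq|/r.
|U| = |kQq|/r = (8.99×10⁹ N·m²/C²)(9.21×10⁻⁶)(4.02×10⁻⁶)/(0.282) = 1.18 J.
v_min = √(2|U|/m) = √(2·1.18/0.0122) = 13.9 m/s.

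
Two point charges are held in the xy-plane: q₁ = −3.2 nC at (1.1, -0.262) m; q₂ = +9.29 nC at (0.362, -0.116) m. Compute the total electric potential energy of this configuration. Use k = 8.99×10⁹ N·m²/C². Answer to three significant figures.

-3.55×10⁻⁷ J

The assembly work is the sum of pairwise potential energies, U = Σ_{i<j} kqᵢqⱼ/rᵢⱼ.
Pair separations: r₁₂ = 0.752 m.
U = (-3.55×10⁻⁷) = -3.55×10⁻⁷ J.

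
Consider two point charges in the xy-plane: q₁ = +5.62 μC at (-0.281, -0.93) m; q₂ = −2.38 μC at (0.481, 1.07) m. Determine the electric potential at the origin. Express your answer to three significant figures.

3.38×10⁴ V

The total potential is the scalar sum of each charge's contribution, V = Σ kqᵢ/rᵢ.
Distances from the field point to each charge: r₁ = 0.972 m, r₂ = 1.17 m.
V = k[(5.62×10⁻⁶)/(0.972) + (-2.38×10⁻⁶)/(1.17)] = 3.38×10⁴ V.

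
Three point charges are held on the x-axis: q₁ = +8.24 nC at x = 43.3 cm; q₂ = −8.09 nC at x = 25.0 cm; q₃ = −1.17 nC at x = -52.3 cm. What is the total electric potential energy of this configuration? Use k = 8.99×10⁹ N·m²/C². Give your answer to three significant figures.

-3.26×10⁻⁶ J

The work to assemble the configuration equals its total potential energy, U = Σ kqᵢqⱼ/rᵢⱼ over all pairs.
Pair separations: r₁₂ = 0.183 m, r₁₃ = 0.956 m, r₂₃ = 0.773 m.
U = (-3.27×10⁻⁶) + (-9.07×10⁻⁸) + (1.10×10⁻⁷) = -3.26×10⁻⁶ J.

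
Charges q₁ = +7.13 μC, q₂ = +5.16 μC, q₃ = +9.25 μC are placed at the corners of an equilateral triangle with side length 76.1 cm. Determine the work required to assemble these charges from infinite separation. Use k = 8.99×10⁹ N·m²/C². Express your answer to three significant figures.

The assembly work is the sum of pairwise potential energies, U = Σ_{i<j} kqᵢqⱼ/rᵢⱼ.
All three pair separations equal the side length, 0.761 m.
U = (0.435) + (0.779) + (0.564) = 1.78 J.

1.78 J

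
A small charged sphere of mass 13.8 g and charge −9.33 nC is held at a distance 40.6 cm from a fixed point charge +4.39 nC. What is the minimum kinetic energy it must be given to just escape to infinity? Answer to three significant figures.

9.07×10⁻⁷ J

To just escape, total mechanical energy must reach zero at infinity: ½mv²_min + U = 0, so ½mv²_min = −U = |kQq|/r.
|U| = |kQq|/r = (8.99×10⁹ N·m²/C²)(4.39×10⁻⁹)(9.33×10⁻⁹)/(0.406) = 9.07×10⁻⁷ J.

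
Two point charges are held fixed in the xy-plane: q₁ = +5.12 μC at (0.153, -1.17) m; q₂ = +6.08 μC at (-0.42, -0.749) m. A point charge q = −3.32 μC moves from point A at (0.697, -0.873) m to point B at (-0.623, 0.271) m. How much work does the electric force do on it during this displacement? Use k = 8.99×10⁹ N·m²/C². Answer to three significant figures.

-0.140 J

The work done by the electric force is W_field = −ΔU = −q(V_B − V_A) = q(V_A − V_B).
At A: distances to the source charges are 0.620 m, 1.12 m; V_A = Σ kqᵢ/rᵢ = 1.23×10⁵ V.
At B: distances to the source charges are 1.64 m, 1.04 m; V_B = Σ kqᵢ/rᵢ = 8.07×10⁴ V.
ΔV = V_B − V_A = -4.22×10⁴ V.
W_field = −qΔV = −(-3.32×10⁻⁶ C)(-4.22×10⁴ V) = -0.140 J.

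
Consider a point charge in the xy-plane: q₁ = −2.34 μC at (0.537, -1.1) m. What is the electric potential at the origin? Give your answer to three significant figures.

The total potential is the scalar sum of each charge's contribution, V = Σ kqᵢ/rᵢ.
Distances from the field point to each charge: r₁ = 1.22 m.
V = k[(-2.34×10⁻⁶)/(1.22)] = -1.72×10⁴ V.

-1.72×10⁴ V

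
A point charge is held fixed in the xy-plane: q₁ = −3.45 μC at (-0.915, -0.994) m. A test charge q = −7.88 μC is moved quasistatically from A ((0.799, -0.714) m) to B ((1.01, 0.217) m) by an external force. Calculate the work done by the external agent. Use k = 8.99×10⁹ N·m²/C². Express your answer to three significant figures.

-0.0333 J

For quasistatic motion the external work equals the change in potential energy: W_ext = qΔV = q(V_B − V_A).
At A: distance to the source charge is 1.74 m; V_A = kq₁/r = -1.79×10⁴ V.
At B: distance to the source charge is 2.27 m; V_B = kq₁/r = -1.36×10⁴ V.
ΔV = V_B − V_A = 4220 V.
W_ext = qΔV = (-7.88×10⁻⁶ C)(4220 V) = -0.0333 J.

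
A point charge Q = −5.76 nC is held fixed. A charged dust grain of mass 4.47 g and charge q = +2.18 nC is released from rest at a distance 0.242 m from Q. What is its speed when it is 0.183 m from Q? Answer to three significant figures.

8.20×10⁻³ m/s

Only the electrostatic force acts, so mechanical energy is conserved: ½mv² = U₁ − U₂ = kQq(1/r₁ − 1/r₂).
U₁ − U₂ = (8.99×10⁹ N·m²/C²)(-5.76×10⁻⁹ C)(2.18×10⁻⁹ C)(1/0.242 − 1/0.183) = 1.50×10⁻⁷ J.
v = √(2·1.50×10⁻⁷/4.47×10⁻³) = 8.20×10⁻³ m/s.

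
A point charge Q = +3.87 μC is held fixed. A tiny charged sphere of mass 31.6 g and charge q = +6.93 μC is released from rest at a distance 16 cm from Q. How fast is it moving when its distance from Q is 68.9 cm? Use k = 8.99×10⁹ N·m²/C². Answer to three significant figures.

Only the electrostatic force acts, so mechanical energy is conserved: ½mv² = U₁ − U₂ = kQq(1/r₁ − 1/r₂).
U₁ − U₂ = (8.99×10⁹ N·m²/C²)(3.87×10⁻⁶ C)(6.93×10⁻⁶ C)(1/0.160 − 1/0.689) = 1.16 J.
v = √(2·1.16/0.0316) = 8.56 m/s.

8.56 m/s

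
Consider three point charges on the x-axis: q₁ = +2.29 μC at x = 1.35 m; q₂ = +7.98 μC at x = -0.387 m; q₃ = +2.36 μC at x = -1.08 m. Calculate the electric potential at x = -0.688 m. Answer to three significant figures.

Electric potential is a scalar, so the contributions from each charge add algebraically: V = Σ kqᵢ/rᵢ.
Distances from the field point to each charge: r₁ = 2.04 m, r₂ = 0.301 m, r₃ = 0.392 m.
V = k[(2.29×10⁻⁶)/(2.04) + (7.98×10⁻⁶)/(0.301) + (2.36×10⁻⁶)/(0.392)] = 3.03×10⁵ V.

3.03×10⁵ V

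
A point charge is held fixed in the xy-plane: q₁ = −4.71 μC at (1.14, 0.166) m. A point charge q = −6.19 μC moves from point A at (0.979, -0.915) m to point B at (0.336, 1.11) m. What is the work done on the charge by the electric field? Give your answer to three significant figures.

The work done by the electric force is W_field = −ΔU = −q(V_B − V_A) = q(V_A − V_B).
At A: distance to the source charge is 1.09 m; V_A = kq₁/r = -3.87×10⁴ V.
At B: distance to the source charge is 1.24 m; V_B = kq₁/r = -3.41×10⁴ V.
ΔV = V_B − V_A = 4590 V.
W_field = −qΔV = −(-6.19×10⁻⁶ C)(4590 V) = 0.0284 J.

0.0284 J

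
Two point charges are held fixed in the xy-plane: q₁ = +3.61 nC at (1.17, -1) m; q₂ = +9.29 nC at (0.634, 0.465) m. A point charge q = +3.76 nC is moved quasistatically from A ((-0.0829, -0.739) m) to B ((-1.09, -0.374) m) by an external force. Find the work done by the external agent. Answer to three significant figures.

-1.04×10⁻⁷ J

For quasistatic motion the external work equals the change in potential energy: W_ext = qΔV = q(V_B − V_A).
At A: distances to the source charges are 1.28 m, 1.40 m; V_A = Σ kqᵢ/rᵢ = 85.0 V.
At B: distances to the source charges are 2.35 m, 1.92 m; V_B = Σ kqᵢ/rᵢ = 57.4 V.
ΔV = V_B − V_A = -27.6 V.
W_ext = qΔV = (3.76×10⁻⁹ C)(-27.6 V) = -1.04×10⁻⁷ J.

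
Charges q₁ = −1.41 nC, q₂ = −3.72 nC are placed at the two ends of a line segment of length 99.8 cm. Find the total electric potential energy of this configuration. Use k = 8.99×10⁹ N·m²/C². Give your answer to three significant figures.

4.72×10⁻⁸ J

The assembly work is the sum of pairwise potential energies, U = Σ_{i<j} kqᵢqⱼ/rᵢⱼ.
The separation is r = 0.998 m.
U = (4.72×10⁻⁸) = 4.72×10⁻⁸ J.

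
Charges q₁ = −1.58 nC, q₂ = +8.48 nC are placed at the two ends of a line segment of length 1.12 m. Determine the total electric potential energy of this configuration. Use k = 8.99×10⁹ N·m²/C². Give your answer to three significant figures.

-1.08×10⁻⁷ J

The assembly work is the sum of pairwise potential energies, U = Σ_{i<j} kqᵢqⱼ/rᵢⱼ.
The separation is r = 1.12 m.
U = (-1.08×10⁻⁷) = -1.08×10⁻⁷ J.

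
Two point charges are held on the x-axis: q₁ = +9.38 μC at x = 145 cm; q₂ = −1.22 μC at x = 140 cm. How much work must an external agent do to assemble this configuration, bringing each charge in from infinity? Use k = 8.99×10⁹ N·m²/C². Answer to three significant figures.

-2.06 J

The assembly work is the sum of pairwise potential energies, U = Σ_{i<j} kqᵢqⱼ/rᵢⱼ.
Pair separations: r₁₂ = 0.0500 m.
U = (-2.06) = -2.06 J.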